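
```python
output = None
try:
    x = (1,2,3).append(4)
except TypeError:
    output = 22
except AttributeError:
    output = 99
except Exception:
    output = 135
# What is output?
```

Step-by-step execution trace:
1. `x = (1,2,3).append(4)` raises AttributeError.
2. `except TypeError` does not match AttributeError; skipped.
3. `except AttributeError` matches → output = 99.
4. Remaining except clauses are skipped.
Result: 99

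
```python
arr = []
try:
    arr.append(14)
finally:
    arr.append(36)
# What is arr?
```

Step-by-step execution trace:
1. try: `arr.append(14)` → arr = [14].
2. The try body completes without raising.
3. finally always runs: `arr.append(36)` → arr = [14, 36].
Result: [14, 36]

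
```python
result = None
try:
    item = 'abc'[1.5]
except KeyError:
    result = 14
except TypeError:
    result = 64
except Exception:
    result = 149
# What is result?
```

Step-by-step execution trace:
1. `item = 'abc'[1.5]` raises TypeError.
2. `except KeyError` does not match TypeError; skipped.
3. `except TypeError` matches → result = 64.
4. Remaining except clauses are skipped.
Result: 64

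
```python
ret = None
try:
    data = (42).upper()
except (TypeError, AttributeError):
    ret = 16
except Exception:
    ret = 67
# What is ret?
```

Step-by-step execution trace:
1. `data = (42).upper()` raises AttributeError.
2. `except (TypeError, AttributeError)` matches (AttributeError is in the tuple) → ret = 16.
3. `except Exception` is not reached.
Result: 16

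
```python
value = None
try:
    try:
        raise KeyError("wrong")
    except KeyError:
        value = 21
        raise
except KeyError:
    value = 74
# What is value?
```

Step-by-step execution trace:
1. Inner try: `raise KeyError("wrong")` raises KeyError.
2. Inner `except KeyError` matches → value = 21.
3. bare `raise` re-raises the same KeyError.
4. Outer `except KeyError` matches → value = 74.
Result: 74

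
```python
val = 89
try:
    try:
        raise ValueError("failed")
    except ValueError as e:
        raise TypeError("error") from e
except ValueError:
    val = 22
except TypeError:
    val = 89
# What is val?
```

Step-by-step execution trace:
1. Inner try raises ValueError; inner `except ValueError as e` catches it.
2. `raise TypeError(...) from e` raises TypeError (ValueError is attached as __cause__, but only TypeError is active).
3. Outer `except ValueError` does not match TypeError; skipped.
4. Outer `except TypeError` matches → val = 89.
Result: 89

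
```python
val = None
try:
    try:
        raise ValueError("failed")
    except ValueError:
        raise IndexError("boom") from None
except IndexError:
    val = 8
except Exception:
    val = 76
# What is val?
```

Step-by-step execution trace:
1. Inner try raises ValueError; inner `except ValueError` catches it.
2. `raise IndexError(...) from None` raises IndexError (from None suppresses __context__, but the active exception is still IndexError).
3. Outer `except IndexError` matches → val = 8.
4. `except Exception` is not reached.
Result: 8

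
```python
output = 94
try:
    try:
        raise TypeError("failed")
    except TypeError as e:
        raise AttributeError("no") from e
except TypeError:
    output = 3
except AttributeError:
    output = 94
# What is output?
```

Step-by-step execution trace:
1. Inner try raises TypeError; inner `except TypeError as e` catches it.
2. `raise AttributeError(...) from e` raises AttributeError (TypeError is attached as __cause__, but only AttributeError is active).
3. Outer `except TypeError` does not match AttributeError; skipped.
4. Outer `except AttributeError` matches → output = 94.
Result: 94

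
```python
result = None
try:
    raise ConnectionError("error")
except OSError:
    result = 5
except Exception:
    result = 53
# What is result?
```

Step-by-step execution trace:
1. `raise ConnectionError(...)` raises ConnectionError.
2. `except OSError` matches (ConnectionError is a subclass of OSError) → result = 5.
3. `except Exception` is not reached.
Result: 5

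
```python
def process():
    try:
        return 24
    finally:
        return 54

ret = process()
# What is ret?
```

Step-by-step execution trace:
1. `process()` enters try: `return 24` sets pending return value 24.
2. Before returning, `finally: return 54` runs and overrides the pending return.
3. process() returns 54 → ret = 54.
Result: 54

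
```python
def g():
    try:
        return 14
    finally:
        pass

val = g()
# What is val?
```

Step-by-step execution trace:
1. `g()` enters try: `return 14` sets pending return value 14.
2. Before returning, `finally: pass` runs (no effect).
3. g() returns 14 → val = 14.
Result: 14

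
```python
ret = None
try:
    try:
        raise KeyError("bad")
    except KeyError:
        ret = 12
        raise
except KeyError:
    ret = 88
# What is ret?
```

Step-by-step execution trace:
1. Inner try: `raise KeyError("bad")` raises KeyError.
2. Inner `except KeyError` matches → ret = 12.
3. bare `raise` re-raises the same KeyError.
4. Outer `except KeyError` matches → ret = 88.
Result: 88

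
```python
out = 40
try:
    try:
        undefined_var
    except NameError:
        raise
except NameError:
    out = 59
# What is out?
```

Step-by-step execution trace:
1. Inner try: `undefined_var` raises NameError.
2. Inner `except NameError` matches; bare `raise` re-raises the same NameError.
3. Outer `except NameError` matches → out = 59.
Result: 59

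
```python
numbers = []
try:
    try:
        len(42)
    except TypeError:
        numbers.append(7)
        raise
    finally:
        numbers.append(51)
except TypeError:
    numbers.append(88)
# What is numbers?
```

Step-by-step execution trace:
1. Inner try: `len(42)` raises TypeError.
2. Inner `except TypeError` matches → `numbers.append(7)` → numbers = [7].
3. bare `raise` re-raises TypeError.
4. Inner `finally` runs during unwinding: `numbers.append(51)` → numbers = [7, 51].
5. Outer `except TypeError` matches → `numbers.append(88)` → numbers = [7, 51, 88].
Result: [7, 51, 88]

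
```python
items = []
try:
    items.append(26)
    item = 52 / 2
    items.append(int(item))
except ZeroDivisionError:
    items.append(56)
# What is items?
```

Step-by-step execution trace:
1. try: `items.append(26)` → items = [26].
2. `item = 52 / 2` → item = 26.0. No exception raised.
3. `items.append(int(item))` → items = [26, 26].
4. `except ZeroDivisionError` is skipped (no exception was raised).
Result: [26, 26]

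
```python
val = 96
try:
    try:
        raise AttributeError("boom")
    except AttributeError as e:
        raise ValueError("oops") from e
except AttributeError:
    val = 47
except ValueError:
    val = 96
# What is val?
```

Step-by-step execution trace:
1. Inner try raises AttributeError; inner `except AttributeError as e` catches it.
2. `raise ValueError(...) from e` raises ValueError (AttributeError is attached as __cause__, but only ValueError is active).
3. Outer `except AttributeError` does not match ValueError; skipped.
4. Outer `except ValueError` matches → val = 96.
Result: 96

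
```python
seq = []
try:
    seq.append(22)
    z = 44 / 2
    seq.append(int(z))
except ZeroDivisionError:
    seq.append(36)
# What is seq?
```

Step-by-step execution trace:
1. try: `seq.append(22)` → seq = [22].
2. `z = 44 / 2` → z = 22.0. No exception raised.
3. `seq.append(int(z))` → seq = [22, 22].
4. `except ZeroDivisionError` is skipped (no exception was raised).
Result: [22, 22]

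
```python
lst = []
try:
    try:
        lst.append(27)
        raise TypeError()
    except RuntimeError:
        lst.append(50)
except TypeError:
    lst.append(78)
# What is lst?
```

Step-by-step execution trace:
1. Inner try: `lst.append(27)` → lst = [27].
2. `raise TypeError()` raises TypeError.
3. Inner `except RuntimeError` does not match TypeError; exception propagates to outer try.
4. Outer `except TypeError` matches → `lst.append(78)` → lst = [27, 78].
Result: [27, 78]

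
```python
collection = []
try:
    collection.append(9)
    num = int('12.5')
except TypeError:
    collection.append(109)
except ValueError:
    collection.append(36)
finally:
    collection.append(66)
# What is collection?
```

Step-by-step execution trace:
1. try: `collection.append(9)` → collection = [9].
2. `num = int('12.5')` raises ValueError.
3. `except TypeError` does not match ValueError; skipped.
4. `except ValueError` matches → `collection.append(36)` → collection = [9, 36].
5. finally always runs: `collection.append(66)` → collection = [9, 36, 66].
Result: [9, 36, 66]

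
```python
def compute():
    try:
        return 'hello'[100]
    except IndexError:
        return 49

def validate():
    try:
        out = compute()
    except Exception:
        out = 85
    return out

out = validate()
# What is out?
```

Step-by-step execution trace:
1. `validate()` calls `compute()`.
2. In compute: `'hello'[100]` raises IndexError; `except IndexError` catches it → returns 49.
3. In validate: `out = compute()` → out = 49. No exception reaches validate.
4. `except Exception` is skipped; validate returns 49.
5. out = 49.
Result: 49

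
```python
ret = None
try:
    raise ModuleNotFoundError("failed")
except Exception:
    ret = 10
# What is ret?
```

Step-by-step execution trace:
1. `raise ModuleNotFoundError(...)` raises ModuleNotFoundError.
2. `except Exception` matches (ModuleNotFoundError is a subclass of Exception) → ret = 10.
Result: 10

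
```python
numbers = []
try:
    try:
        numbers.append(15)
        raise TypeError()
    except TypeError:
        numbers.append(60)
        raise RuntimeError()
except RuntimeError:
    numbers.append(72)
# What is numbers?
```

Step-by-step execution trace:
1. Inner try: `numbers.append(15)` → numbers = [15].
2. `raise TypeError()` raises TypeError.
3. Inner `except TypeError` matches → `numbers.append(60)` → numbers = [15, 60].
4. `raise RuntimeError()` raises RuntimeError; propagates to outer try.
5. Outer `except RuntimeError` matches → `numbers.append(72)` → numbers = [15, 60, 72].
Result: [15, 60, 72]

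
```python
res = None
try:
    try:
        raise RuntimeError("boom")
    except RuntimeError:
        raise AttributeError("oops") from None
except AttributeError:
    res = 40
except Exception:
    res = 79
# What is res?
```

Step-by-step execution trace:
1. Inner try raises RuntimeError; inner `except RuntimeError` catches it.
2. `raise AttributeError(...) from None` raises AttributeError (from None suppresses __context__, but the active exception is still AttributeError).
3. Outer `except AttributeError` matches → res = 40.
4. `except Exception` is not reached.
Result: 40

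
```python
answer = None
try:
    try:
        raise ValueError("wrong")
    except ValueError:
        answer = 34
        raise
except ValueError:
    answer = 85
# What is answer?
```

Step-by-step execution trace:
1. Inner try: `raise ValueError("wrong")` raises ValueError.
2. Inner `except ValueError` matches → answer = 34.
3. bare `raise` re-raises the same ValueError.
4. Outer `except ValueError` matches → answer = 85.
Result: 85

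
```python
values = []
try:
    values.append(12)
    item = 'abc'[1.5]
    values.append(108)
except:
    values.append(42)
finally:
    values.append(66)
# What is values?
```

Step-by-step execution trace:
1. try: `values.append(12)` → values = [12].
2. `item = 'abc'[1.5]` raises TypeError; `values.append(108)` is not reached.
3. bare `except` matches → `values.append(42)` → values = [12, 42].
4. finally always runs: `values.append(66)` → values = [12, 42, 66].
Result: [12, 42, 66]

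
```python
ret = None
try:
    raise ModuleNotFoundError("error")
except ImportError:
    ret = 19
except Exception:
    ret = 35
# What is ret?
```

Step-by-step execution trace:
1. `raise ModuleNotFoundError(...)` raises ModuleNotFoundError.
2. `except ImportError` matches (ModuleNotFoundError is a subclass of ImportError) → ret = 19.
3. `except Exception` is not reached.
Result: 19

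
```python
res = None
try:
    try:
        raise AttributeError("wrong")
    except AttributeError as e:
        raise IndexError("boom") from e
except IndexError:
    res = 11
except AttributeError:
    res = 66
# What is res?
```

Step-by-step execution trace:
1. Inner try raises AttributeError; inner `except AttributeError as e` catches it.
2. `raise IndexError(...) from e` raises IndexError (AttributeError is attached as __cause__, but only IndexError is active).
3. Outer `except IndexError` matches → res = 11.
4. `except AttributeError` is not reached.
Result: 11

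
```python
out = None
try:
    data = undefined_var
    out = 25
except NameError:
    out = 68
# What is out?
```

Step-by-step execution trace:
1. `data = undefined_var` raises NameError.
2. `out = 25` is not reached.
3. `except NameError` matches → out = 68.
Result: 68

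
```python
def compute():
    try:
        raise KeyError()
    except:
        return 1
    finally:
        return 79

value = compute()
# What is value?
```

Step-by-step execution trace:
1. `compute()` enters try: `raise KeyError()` raises KeyError.
2. bare `except` matches → `return 1` sets pending return value 1.
3. Before returning, `finally: return 79` runs and overrides the pending return.
4. compute() returns 79 → value = 79.
Result: 79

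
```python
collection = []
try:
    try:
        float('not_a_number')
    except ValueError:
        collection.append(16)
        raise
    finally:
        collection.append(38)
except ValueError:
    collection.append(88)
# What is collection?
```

Step-by-step execution trace:
1. Inner try: `float('not_a_number')` raises ValueError.
2. Inner `except ValueError` matches → `collection.append(16)` → collection = [16].
3. bare `raise` re-raises ValueError.
4. Inner `finally` runs during unwinding: `collection.append(38)` → collection = [16, 38].
5. Outer `except ValueError` matches → `collection.append(88)` → collection = [16, 38, 88].
Result: [16, 38, 88]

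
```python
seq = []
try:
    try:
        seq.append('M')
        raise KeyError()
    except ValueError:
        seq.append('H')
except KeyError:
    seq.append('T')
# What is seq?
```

Step-by-step execution trace:
1. Inner try: `seq.append('M')` → seq = ['M'].
2. `raise KeyError()` raises KeyError.
3. Inner `except ValueError` does not match KeyError; exception propagates to outer try.
4. Outer `except KeyError` matches → `seq.append('T')` → seq = ['M', 'T'].
Result: ['M', 'T']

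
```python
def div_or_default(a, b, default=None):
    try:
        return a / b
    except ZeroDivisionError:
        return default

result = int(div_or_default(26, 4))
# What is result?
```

Step-by-step execution trace:
1. `div_or_default(26, 4)` enters try: `return 26 / 4` → returns 6.5. No exception raised.
2. `except ZeroDivisionError` is skipped.
3. `int(6.5)` → 6 → result = 6.
Result: 6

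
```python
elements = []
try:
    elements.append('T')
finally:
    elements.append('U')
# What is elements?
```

Step-by-step execution trace:
1. try: `elements.append('T')` → elements = ['T'].
2. The try body completes without raising.
3. finally always runs: `elements.append('U')` → elements = ['T', 'U'].
Result: ['T', 'U']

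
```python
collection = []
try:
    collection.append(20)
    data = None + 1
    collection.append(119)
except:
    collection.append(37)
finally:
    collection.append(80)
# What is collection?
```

Step-by-step execution trace:
1. try: `collection.append(20)` → collection = [20].
2. `data = None + 1` raises TypeError; `collection.append(119)` is not reached.
3. bare `except` matches → `collection.append(37)` → collection = [20, 37].
4. finally always runs: `collection.append(80)` → collection = [20, 37, 80].
Result: [20, 37, 80]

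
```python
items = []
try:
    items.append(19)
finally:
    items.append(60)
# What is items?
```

Step-by-step execution trace:
1. try: `items.append(19)` → items = [19].
2. The try body completes without raising.
3. finally always runs: `items.append(60)` → items = [19, 60].
Result: [19, 60]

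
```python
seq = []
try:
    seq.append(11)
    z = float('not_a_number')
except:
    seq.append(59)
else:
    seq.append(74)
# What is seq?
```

Step-by-step execution trace:
1. try: `seq.append(11)` → seq = [11].
2. `z = float('not_a_number')` raises ValueError.
3. bare `except` matches → `seq.append(59)` → seq = [11, 59].
4. `else` is skipped (an exception was raised).
Result: [11, 59]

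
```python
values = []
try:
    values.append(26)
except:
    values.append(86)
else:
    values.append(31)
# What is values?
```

Step-by-step execution trace:
1. try: `values.append(26)` → values = [26]. No exception raised.
2. `except` is skipped.
3. `else` runs (try completed without exception): `values.append(31)` → values = [26, 31].
Result: [26, 31]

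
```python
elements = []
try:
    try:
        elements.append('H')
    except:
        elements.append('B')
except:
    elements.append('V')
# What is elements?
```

Step-by-step execution trace:
1. Inner try: `elements.append('H')` → elements = ['H']. No exception raised.
2. Inner `except` is skipped.
3. Inner try completes normally; outer `except` is skipped.
Result: ['H']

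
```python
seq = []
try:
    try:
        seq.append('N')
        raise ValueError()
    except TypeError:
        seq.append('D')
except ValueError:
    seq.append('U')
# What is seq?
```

Step-by-step execution trace:
1. Inner try: `seq.append('N')` → seq = ['N'].
2. `raise ValueError()` raises ValueError.
3. Inner `except TypeError` does not match ValueError; exception propagates to outer try.
4. Outer `except ValueError` matches → `seq.append('U')` → seq = ['N', 'U'].
Result: ['N', 'U']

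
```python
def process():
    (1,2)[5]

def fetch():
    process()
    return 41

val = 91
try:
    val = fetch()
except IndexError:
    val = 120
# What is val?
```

Step-by-step execution trace:
1. val starts at 91.
2. try: `fetch()` calls `process()`.
3. `process()` evaluates `(1,2)[5]`, which raises IndexError; it propagates through fetch (uncaught).
4. `return 41` in fetch is not reached; the assignment to val does not complete.
5. `except IndexError` matches → val = 120.
Result: 120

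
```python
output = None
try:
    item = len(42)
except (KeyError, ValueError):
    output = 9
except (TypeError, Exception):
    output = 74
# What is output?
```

Step-by-step execution trace:
1. `item = len(42)` raises TypeError.
2. `except (KeyError, ValueError)` does not match TypeError; skipped.
3. `except (TypeError, Exception)` matches (TypeError is in the tuple) → output = 74.
Result: 74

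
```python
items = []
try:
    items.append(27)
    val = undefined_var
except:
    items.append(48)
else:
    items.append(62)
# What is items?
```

Step-by-step execution trace:
1. try: `items.append(27)` → items = [27].
2. `val = undefined_var` raises NameError.
3. bare `except` matches → `items.append(48)` → items = [27, 48].
4. `else` is skipped (an exception was raised).
Result: [27, 48]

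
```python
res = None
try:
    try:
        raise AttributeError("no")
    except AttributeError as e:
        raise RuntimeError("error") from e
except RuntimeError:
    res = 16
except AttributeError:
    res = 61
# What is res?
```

Step-by-step execution trace:
1. Inner try raises AttributeError; inner `except AttributeError as e` catches it.
2. `raise RuntimeError(...) from e` raises RuntimeError (AttributeError is attached as __cause__, but only RuntimeError is active).
3. Outer `except RuntimeError` matches → res = 16.
4. `except AttributeError` is not reached.
Result: 16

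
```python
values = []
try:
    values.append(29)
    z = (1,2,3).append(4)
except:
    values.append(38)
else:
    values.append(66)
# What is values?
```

Step-by-step execution trace:
1. try: `values.append(29)` → values = [29].
2. `z = (1,2,3).append(4)` raises AttributeError.
3. bare `except` matches → `values.append(38)` → values = [29, 38].
4. `else` is skipped (an exception was raised).
Result: [29, 38]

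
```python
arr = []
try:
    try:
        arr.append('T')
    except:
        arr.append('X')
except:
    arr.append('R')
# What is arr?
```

Step-by-step execution trace:
1. Inner try: `arr.append('T')` → arr = ['T']. No exception raised.
2. Inner `except` is skipped.
3. Inner try completes normally; outer `except` is skipped.
Result: ['T']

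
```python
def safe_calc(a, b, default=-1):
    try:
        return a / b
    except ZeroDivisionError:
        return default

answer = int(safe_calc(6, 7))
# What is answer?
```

Step-by-step execution trace:
1. `safe_calc(6, 7)` enters try: `return 6 / 7` → returns 0.8571428571428571. No exception raised.
2. `except ZeroDivisionError` is skipped.
3. `int(0.8571428571428571)` → 0 → answer = 0.
Result: 0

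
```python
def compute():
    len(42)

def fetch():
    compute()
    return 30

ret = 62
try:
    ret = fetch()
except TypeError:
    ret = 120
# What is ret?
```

Step-by-step execution trace:
1. ret starts at 62.
2. try: `fetch()` calls `compute()`.
3. `compute()` evaluates `len(42)`, which raises TypeError; it propagates through fetch (uncaught).
4. `return 30` in fetch is not reached; the assignment to ret does not complete.
5. `except TypeError` matches → ret = 120.
Result: 120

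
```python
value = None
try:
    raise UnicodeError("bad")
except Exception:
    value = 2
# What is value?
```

Step-by-step execution trace:
1. `raise UnicodeError(...)` raises UnicodeError.
2. `except Exception` matches (UnicodeError is a subclass of Exception) → value = 2.
Result: 2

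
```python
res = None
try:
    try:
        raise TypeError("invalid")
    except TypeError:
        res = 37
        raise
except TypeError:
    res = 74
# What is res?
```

Step-by-step execution trace:
1. Inner try: `raise TypeError("invalid")` raises TypeError.
2. Inner `except TypeError` matches → res = 37.
3. bare `raise` re-raises the same TypeError.
4. Outer `except TypeError` matches → res = 74.
Result: 74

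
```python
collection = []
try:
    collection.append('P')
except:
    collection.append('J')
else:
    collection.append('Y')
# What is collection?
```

Step-by-step execution trace:
1. try: `collection.append('P')` → collection = ['P']. No exception raised.
2. `except` is skipped.
3. `else` runs (try completed without exception): `collection.append('Y')` → collection = ['P', 'Y'].
Result: ['P', 'Y']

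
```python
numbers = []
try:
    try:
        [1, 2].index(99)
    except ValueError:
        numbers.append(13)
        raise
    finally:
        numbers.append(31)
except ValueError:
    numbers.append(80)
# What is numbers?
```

Step-by-step execution trace:
1. Inner try: `[1, 2].index(99)` raises ValueError.
2. Inner `except ValueError` matches → `numbers.append(13)` → numbers = [13].
3. bare `raise` re-raises ValueError.
4. Inner `finally` runs during unwinding: `numbers.append(31)` → numbers = [13, 31].
5. Outer `except ValueError` matches → `numbers.append(80)` → numbers = [13, 31, 80].
Result: [13, 31, 80]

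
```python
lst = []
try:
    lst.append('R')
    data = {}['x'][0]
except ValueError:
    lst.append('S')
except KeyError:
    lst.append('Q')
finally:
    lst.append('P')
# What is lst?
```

Step-by-step execution trace:
1. try: `lst.append('R')` → lst = ['R'].
2. `data = {}['x'][0]` raises KeyError.
3. `except ValueError` does not match KeyError; skipped.
4. `except KeyError` matches → `lst.append('Q')` → lst = ['R', 'Q'].
5. finally always runs: `lst.append('P')` → lst = ['R', 'Q', 'P'].
Result: ['R', 'Q', 'P']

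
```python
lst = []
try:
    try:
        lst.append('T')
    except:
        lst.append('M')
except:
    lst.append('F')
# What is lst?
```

Step-by-step execution trace:
1. Inner try: `lst.append('T')` → lst = ['T']. No exception raised.
2. Inner `except` is skipped.
3. Inner try completes normally; outer `except` is skipped.
Result: ['T']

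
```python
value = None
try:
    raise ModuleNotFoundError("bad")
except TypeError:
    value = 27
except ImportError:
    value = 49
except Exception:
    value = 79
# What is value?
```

Step-by-step execution trace:
1. `raise ModuleNotFoundError(...)` raises ModuleNotFoundError.
2. `except TypeError` does not match (ModuleNotFoundError is not a subclass of TypeError); skipped.
3. `except ImportError` matches (ModuleNotFoundError is a subclass of ImportError) → value = 49.
4. `except Exception` is not reached.
Result: 49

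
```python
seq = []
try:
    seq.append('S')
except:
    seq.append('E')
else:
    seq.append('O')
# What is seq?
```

Step-by-step execution trace:
1. try: `seq.append('S')` → seq = ['S']. No exception raised.
2. `except` is skipped.
3. `else` runs (try completed without exception): `seq.append('O')` → seq = ['S', 'O'].
Result: ['S', 'O']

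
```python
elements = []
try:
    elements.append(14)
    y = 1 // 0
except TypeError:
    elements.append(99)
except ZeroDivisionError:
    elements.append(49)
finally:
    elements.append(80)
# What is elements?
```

Step-by-step execution trace:
1. try: `elements.append(14)` → elements = [14].
2. `y = 1 // 0` raises ZeroDivisionError.
3. `except TypeError` does not match ZeroDivisionError; skipped.
4. `except ZeroDivisionError` matches → `elements.append(49)` → elements = [14, 49].
5. finally always runs: `elements.append(80)` → elements = [14, 49, 80].
Result: [14, 49, 80]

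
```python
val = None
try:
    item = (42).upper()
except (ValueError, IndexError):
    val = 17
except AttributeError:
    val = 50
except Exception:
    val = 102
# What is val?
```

Step-by-step execution trace:
1. `item = (42).upper()` raises AttributeError.
2. `except (ValueError, IndexError)` does not match AttributeError; skipped.
3. `except AttributeError` matches (exact type match) → val = 50.
4. `except Exception` is not reached.
Result: 50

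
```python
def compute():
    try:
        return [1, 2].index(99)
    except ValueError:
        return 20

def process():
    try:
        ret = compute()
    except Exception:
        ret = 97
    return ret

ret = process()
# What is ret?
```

Step-by-step execution trace:
1. `process()` calls `compute()`.
2. In compute: `[1, 2].index(99)` raises ValueError; `except ValueError` catches it → returns 20.
3. In process: `ret = compute()` → ret = 20. No exception reaches process.
4. `except Exception` is skipped; process returns 20.
5. ret = 20.
Result: 20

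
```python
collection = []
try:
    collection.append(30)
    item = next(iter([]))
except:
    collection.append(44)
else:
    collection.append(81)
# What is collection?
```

Step-by-step execution trace:
1. try: `collection.append(30)` → collection = [30].
2. `item = next(iter([]))` raises StopIteration.
3. bare `except` matches → `collection.append(44)` → collection = [30, 44].
4. `else` is skipped (an exception was raised).
Result: [30, 44]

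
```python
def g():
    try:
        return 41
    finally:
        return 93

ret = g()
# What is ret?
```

Step-by-step execution trace:
1. `g()` enters try: `return 41` sets pending return value 41.
2. Before returning, `finally: return 93` runs and overrides the pending return.
3. g() returns 93 → ret = 93.
Result: 93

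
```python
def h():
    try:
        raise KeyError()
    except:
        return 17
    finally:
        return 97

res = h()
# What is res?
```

Step-by-step execution trace:
1. `h()` enters try: `raise KeyError()` raises KeyError.
2. bare `except` matches → `return 17` sets pending return value 17.
3. Before returning, `finally: return 97` runs and overrides the pending return.
4. h() returns 97 → res = 97.
Result: 97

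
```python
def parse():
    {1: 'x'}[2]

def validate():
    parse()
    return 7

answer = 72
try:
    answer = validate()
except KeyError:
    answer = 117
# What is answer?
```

Step-by-step execution trace:
1. answer starts at 72.
2. try: `validate()` calls `parse()`.
3. `parse()` evaluates `{1: 'x'}[2]`, which raises KeyError; it propagates through validate (uncaught).
4. `return 7` in validate is not reached; the assignment to answer does not complete.
5. `except KeyError` matches → answer = 117.
Result: 117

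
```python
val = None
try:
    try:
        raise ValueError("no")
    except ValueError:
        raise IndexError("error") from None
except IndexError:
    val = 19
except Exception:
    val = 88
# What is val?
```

Step-by-step execution trace:
1. Inner try raises ValueError; inner `except ValueError` catches it.
2. `raise IndexError(...) from None` raises IndexError (from None suppresses __context__, but the active exception is still IndexError).
3. Outer `except IndexError` matches → val = 19.
4. `except Exception` is not reached.
Result: 19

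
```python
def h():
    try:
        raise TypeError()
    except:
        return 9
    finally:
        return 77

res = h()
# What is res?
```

Step-by-step execution trace:
1. `h()` enters try: `raise TypeError()` raises TypeError.
2. bare `except` matches → `return 9` sets pending return value 9.
3. Before returning, `finally: return 77` runs and overrides the pending return.
4. h() returns 77 → res = 77.
Result: 77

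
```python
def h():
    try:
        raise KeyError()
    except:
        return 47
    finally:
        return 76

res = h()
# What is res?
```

Step-by-step execution trace:
1. `h()` enters try: `raise KeyError()` raises KeyError.
2. bare `except` matches → `return 47` sets pending return value 47.
3. Before returning, `finally: return 76` runs and overrides the pending return.
4. h() returns 76 → res = 76.
Result: 76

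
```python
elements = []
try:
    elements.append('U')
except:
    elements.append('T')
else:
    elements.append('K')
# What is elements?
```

Step-by-step execution trace:
1. try: `elements.append('U')` → elements = ['U']. No exception raised.
2. `except` is skipped.
3. `else` runs (try completed without exception): `elements.append('K')` → elements = ['U', 'K'].
Result: ['U', 'K']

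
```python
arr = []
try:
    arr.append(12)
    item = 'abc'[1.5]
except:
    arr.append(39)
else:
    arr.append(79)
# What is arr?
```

Step-by-step execution trace:
1. try: `arr.append(12)` → arr = [12].
2. `item = 'abc'[1.5]` raises TypeError.
3. bare `except` matches → `arr.append(39)` → arr = [12, 39].
4. `else` is skipped (an exception was raised).
Result: [12, 39]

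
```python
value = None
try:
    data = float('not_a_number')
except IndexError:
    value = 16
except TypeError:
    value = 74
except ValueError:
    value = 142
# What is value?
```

Step-by-step execution trace:
1. `data = float('not_a_number')` raises ValueError.
2. `except IndexError` does not match ValueError; skipped.
3. `except TypeError` does not match ValueError; skipped.
4. `except ValueError` matches → value = 142.
Result: 142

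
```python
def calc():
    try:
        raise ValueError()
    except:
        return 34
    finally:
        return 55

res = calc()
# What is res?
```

Step-by-step execution trace:
1. `calc()` enters try: `raise ValueError()` raises ValueError.
2. bare `except` matches → `return 34` sets pending return value 34.
3. Before returning, `finally: return 55` runs and overrides the pending return.
4. calc() returns 55 → res = 55.
Result: 55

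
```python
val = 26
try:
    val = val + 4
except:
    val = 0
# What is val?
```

Step-by-step execution trace:
1. val starts at 26.
2. try: `val = val + 4` → val = 30. No exception raised.
3. `except` is skipped.
Result: 30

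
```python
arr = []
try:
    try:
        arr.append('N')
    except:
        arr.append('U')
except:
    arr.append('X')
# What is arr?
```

Step-by-step execution trace:
1. Inner try: `arr.append('N')` → arr = ['N']. No exception raised.
2. Inner `except` is skipped.
3. Inner try completes normally; outer `except` is skipped.
Result: ['N']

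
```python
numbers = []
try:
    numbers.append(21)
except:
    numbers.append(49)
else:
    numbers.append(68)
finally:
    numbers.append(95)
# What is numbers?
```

Step-by-step execution trace:
1. try: `numbers.append(21)` → numbers = [21]. No exception raised.
2. `except` is skipped.
3. `else` runs: `numbers.append(68)` → numbers = [21, 68].
4. `finally` always runs: `numbers.append(95)` → numbers = [21, 68, 95].
Result: [21, 68, 95]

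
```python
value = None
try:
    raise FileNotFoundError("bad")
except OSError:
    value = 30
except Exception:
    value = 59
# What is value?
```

Step-by-step execution trace:
1. `raise FileNotFoundError(...)` raises FileNotFoundError.
2. `except OSError` matches (FileNotFoundError is a subclass of OSError) → value = 30.
3. `except Exception` is not reached.
Result: 30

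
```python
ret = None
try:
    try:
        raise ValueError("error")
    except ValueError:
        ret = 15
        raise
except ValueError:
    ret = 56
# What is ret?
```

Step-by-step execution trace:
1. Inner try: `raise ValueError("error")` raises ValueError.
2. Inner `except ValueError` matches → ret = 15.
3. bare `raise` re-raises the same ValueError.
4. Outer `except ValueError` matches → ret = 56.
Result: 56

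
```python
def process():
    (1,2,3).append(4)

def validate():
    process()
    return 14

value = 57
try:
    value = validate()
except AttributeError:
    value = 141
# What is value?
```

Step-by-step execution trace:
1. value starts at 57.
2. try: `validate()` calls `process()`.
3. `process()` evaluates `(1,2,3).append(4)`, which raises AttributeError; it propagates through validate (uncaught).
4. `return 14` in validate is not reached; the assignment to value does not complete.
5. `except AttributeError` matches → value = 141.
Result: 141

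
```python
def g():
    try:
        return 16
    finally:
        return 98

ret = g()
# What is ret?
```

Step-by-step execution trace:
1. `g()` enters try: `return 16` sets pending return value 16.
2. Before returning, `finally: return 98` runs and overrides the pending return.
3. g() returns 98 → ret = 98.
Result: 98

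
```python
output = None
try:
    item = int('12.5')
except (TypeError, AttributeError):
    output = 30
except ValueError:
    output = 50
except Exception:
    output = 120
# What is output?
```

Step-by-step execution trace:
1. `item = int('12.5')` raises ValueError.
2. `except (TypeError, AttributeError)` does not match ValueError; skipped.
3. `except ValueError` matches (exact type match) → output = 50.
4. `except Exception` is not reached.
Result: 50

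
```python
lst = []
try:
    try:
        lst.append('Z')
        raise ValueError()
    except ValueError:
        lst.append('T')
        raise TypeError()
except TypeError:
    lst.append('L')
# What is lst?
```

Step-by-step execution trace:
1. Inner try: `lst.append('Z')` → lst = ['Z'].
2. `raise ValueError()` raises ValueError.
3. Inner `except ValueError` matches → `lst.append('T')` → lst = ['Z', 'T'].
4. `raise TypeError()` raises TypeError; propagates to outer try.
5. Outer `except TypeError` matches → `lst.append('L')` → lst = ['Z', 'T', 'L'].
Result: ['Z', 'T', 'L']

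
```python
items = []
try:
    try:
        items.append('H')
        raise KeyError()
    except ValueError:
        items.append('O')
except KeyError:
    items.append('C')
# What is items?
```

Step-by-step execution trace:
1. Inner try: `items.append('H')` → items = ['H'].
2. `raise KeyError()` raises KeyError.
3. Inner `except ValueError` does not match KeyError; exception propagates to outer try.
4. Outer `except KeyError` matches → `items.append('C')` → items = ['H', 'C'].
Result: ['H', 'C']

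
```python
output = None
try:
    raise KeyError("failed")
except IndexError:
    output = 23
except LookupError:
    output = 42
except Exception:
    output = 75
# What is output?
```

Step-by-step execution trace:
1. `raise KeyError(...)` raises KeyError.
2. `except IndexError` does not match (KeyError is not a subclass of IndexError); skipped.
3. `except LookupError` matches (KeyError is a subclass of LookupError) → output = 42.
4. `except Exception` is not reached.
Result: 42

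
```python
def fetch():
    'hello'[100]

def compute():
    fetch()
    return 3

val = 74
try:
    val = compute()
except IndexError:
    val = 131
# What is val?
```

Step-by-step execution trace:
1. val starts at 74.
2. try: `compute()` calls `fetch()`.
3. `fetch()` evaluates `'hello'[100]`, which raises IndexError; it propagates through compute (uncaught).
4. `return 3` in compute is not reached; the assignment to val does not complete.
5. `except IndexError` matches → val = 131.
Result: 131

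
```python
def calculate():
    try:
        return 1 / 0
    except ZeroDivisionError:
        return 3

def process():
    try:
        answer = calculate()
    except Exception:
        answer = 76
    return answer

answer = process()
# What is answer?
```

Step-by-step execution trace:
1. `process()` calls `calculate()`.
2. In calculate: `1 / 0` raises ZeroDivisionError; `except ZeroDivisionError` catches it → returns 3.
3. In process: `answer = calculate()` → answer = 3. No exception reaches process.
4. `except Exception` is skipped; process returns 3.
5. answer = 3.
Result: 3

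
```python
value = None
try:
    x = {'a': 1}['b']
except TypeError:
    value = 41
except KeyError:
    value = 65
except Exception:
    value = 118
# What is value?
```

Step-by-step execution trace:
1. `x = {'a': 1}['b']` raises KeyError.
2. `except TypeError` does not match KeyError; skipped.
3. `except KeyError` matches → value = 65.
4. Remaining except clauses are skipped.
Result: 65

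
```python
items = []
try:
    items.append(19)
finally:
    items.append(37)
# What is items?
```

Step-by-step execution trace:
1. try: `items.append(19)` → items = [19].
2. The try body completes without raising.
3. finally always runs: `items.append(37)` → items = [19, 37].
Result: [19, 37]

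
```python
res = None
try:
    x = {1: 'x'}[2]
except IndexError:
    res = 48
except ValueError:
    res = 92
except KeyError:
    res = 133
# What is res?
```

Step-by-step execution trace:
1. `x = {1: 'x'}[2]` raises KeyError.
2. `except IndexError` does not match KeyError; skipped.
3. `except ValueError` does not match KeyError; skipped.
4. `except KeyError` matches → res = 133.
Result: 133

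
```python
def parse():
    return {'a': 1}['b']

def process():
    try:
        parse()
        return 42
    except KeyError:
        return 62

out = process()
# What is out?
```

Step-by-step execution trace:
1. `process()` calls `parse()`.
2. `parse()` evaluates `{'a': 1}['b']`, which raises KeyError; it propagates to the caller.
3. `return 42` is not reached.
4. `except KeyError` in process matches → returns 62.
5. out = 62.
Result: 62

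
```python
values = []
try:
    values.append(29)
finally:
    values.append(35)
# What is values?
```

Step-by-step execution trace:
1. try: `values.append(29)` → values = [29].
2. The try body completes without raising.
3. finally always runs: `values.append(35)` → values = [29, 35].
Result: [29, 35]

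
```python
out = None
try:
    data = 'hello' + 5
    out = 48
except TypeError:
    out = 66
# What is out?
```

Step-by-step execution trace:
1. `data = 'hello' + 5` raises TypeError.
2. `out = 48` is not reached.
3. `except TypeError` matches → out = 66.
Result: 66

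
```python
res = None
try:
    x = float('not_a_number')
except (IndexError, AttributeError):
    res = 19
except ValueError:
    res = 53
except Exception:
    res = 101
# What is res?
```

Step-by-step execution trace:
1. `x = float('not_a_number')` raises ValueError.
2. `except (IndexError, AttributeError)` does not match ValueError; skipped.
3. `except ValueError` matches (exact type match) → res = 53.
4. `except Exception` is not reached.
Result: 53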